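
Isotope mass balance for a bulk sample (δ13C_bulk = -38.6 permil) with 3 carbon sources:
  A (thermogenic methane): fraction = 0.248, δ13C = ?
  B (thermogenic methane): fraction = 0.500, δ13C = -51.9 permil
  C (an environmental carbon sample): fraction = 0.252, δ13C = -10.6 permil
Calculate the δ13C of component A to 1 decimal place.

Isotope mass balance: δ_bulk = Σ fᵢ·δᵢ.
-38.6 = 0.248×δ_A + 0.500×(-51.9) + 0.252×(-10.6)
0.248·δ_A = -38.6 − (-28.621) = -9.979
δ_A = -9.979 / 0.248 = -40.24 permil

-40.2 permil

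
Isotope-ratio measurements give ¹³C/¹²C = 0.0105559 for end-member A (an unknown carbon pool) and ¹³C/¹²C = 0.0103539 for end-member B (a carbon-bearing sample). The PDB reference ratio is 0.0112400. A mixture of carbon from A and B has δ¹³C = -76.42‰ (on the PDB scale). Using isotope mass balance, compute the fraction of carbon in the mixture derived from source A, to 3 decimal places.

δ_A = (0.0105559/0.0112400 − 1)×1000 = (0.939137 − 1)×1000 = -60.863‰
δ_B = (0.0103539/0.0112400 − 1)×1000 = (0.921165 − 1)×1000 = -78.835‰
f_A = (δ_mix − δ_B)/(δ_A − δ_B) = (-76.42 − (-78.835))/(-60.863 − (-78.835))
f_A = 2.415 / 17.972 = 0.1344

0.134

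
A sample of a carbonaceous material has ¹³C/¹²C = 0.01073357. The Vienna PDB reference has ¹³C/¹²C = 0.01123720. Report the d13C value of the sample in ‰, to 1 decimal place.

d13C = (R_sample / R_standard − 1) × 1000
R_sample / R_standard = 0.01073357 / 0.01123720 = 0.955182
d13C = (0.955182 − 1) × 1000 = -44.82‰

-44.8‰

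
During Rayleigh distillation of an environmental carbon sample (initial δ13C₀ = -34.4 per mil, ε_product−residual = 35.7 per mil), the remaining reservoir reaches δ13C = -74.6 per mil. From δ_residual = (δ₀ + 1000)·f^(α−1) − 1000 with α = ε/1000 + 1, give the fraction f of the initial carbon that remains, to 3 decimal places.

α − 1 = ε/1000 = 0.0357
(δ_res + 1000)/(δ₀ + 1000) = (-74.6 + 1000)/(-34.4 + 1000) = 925.4/965.6 = 0.958368
f = 0.958368^(1/0.0357) = exp(ln(0.958368)/0.0357) = exp(-0.04252/0.0357)
f = exp(-1.1911) = 0.3039

0.304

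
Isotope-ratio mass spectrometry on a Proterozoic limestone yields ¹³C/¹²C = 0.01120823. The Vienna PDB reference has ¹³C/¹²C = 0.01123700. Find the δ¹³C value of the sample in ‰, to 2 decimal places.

-2.56‰

δ¹³C = (R_sample / R_standard − 1) × 1000
R_sample / R_standard = 0.01120823 / 0.01123700 = 0.997440
δ¹³C = (0.997440 − 1) × 1000 = -2.560‰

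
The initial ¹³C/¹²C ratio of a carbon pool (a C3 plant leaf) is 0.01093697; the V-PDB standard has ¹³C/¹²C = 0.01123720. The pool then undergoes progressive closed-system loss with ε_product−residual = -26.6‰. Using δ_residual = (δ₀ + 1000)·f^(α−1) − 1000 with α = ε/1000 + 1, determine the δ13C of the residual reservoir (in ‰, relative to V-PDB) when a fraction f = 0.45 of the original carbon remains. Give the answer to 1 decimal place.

δ₀ = (0.01093697/0.01123720 − 1)×1000 = (0.973282 − 1)×1000 = -26.718‰
α − 1 = ε/1000 = -0.0266
f^(α−1) = 0.45^(-0.0266) = 1.021467
δ_res = (-26.718 + 1000) × 1.021467 − 1000 = 994.176 − 1000 = -5.82‰

-5.8‰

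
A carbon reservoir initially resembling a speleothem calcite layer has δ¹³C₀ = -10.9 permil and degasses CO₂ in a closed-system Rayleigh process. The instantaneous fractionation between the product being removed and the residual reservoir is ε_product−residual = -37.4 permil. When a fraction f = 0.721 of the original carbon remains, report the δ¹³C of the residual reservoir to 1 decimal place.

Rayleigh residual: δ_res = (δ₀ + 1000)·f^(α−1) − 1000
α = ε/1000 + 1 = 0.96260, so α − 1 = -0.03740
f^(α−1) = 0.721^(-0.03740) = 1.012309
δ_res = (-10.9 + 1000) × 1.012309 − 1000 = 1001.275 − 1000 = 1.28 permil

1.3 permil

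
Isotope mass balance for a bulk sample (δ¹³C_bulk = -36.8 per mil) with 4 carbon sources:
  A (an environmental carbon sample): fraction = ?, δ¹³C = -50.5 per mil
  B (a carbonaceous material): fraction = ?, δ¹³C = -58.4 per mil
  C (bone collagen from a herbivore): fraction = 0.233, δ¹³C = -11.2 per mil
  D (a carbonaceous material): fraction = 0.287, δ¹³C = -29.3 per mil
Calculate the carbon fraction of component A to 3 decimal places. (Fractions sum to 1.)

Let f_A and f_B be the unknown fractions; fractions sum to 1 so f_A + f_B = 0.480.
Mass balance: Σ fᵢ·δᵢ = δ_bulk ⇒ f_A·(-50.5) + f_B·(-58.4) = -36.8 − (-11.019) = -25.781
Substitute f_B = 0.480 − f_A:
f_A·(-50.5 − -58.4) = -25.781 − 0.480×(-58.4) = 2.251
f_A = 2.251 / 7.9 = 0.2849

0.285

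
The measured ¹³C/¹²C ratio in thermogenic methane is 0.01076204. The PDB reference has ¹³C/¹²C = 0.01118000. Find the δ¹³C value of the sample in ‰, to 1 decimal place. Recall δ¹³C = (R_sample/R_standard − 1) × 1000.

δ¹³C = (R_sample / R_standard − 1) × 1000
R_sample / R_standard = 0.01076204 / 0.01118000 = 0.962615
δ¹³C = (0.962615 − 1) × 1000 = -37.38‰

-37.4‰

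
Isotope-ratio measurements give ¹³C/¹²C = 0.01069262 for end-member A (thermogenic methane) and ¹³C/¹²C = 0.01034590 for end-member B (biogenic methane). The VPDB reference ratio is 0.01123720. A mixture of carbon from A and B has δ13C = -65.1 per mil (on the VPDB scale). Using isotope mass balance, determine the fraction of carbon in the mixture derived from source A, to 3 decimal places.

δ_A = (0.01069262/0.01123720 − 1)×1000 = (0.951538 − 1)×1000 = -48.462 per mil
δ_B = (0.01034590/0.01123720 − 1)×1000 = (0.920683 − 1)×1000 = -79.317 per mil
f_A = (δ_mix − δ_B)/(δ_A − δ_B) = (-65.1 − (-79.317))/(-48.462 − (-79.317))
f_A = 14.217 / 30.855 = 0.4608

0.461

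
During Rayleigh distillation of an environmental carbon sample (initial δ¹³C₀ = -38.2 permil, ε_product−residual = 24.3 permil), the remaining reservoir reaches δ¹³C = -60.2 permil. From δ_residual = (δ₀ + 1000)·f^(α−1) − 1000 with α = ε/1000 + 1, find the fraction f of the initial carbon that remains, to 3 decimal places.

α − 1 = ε/1000 = 0.0243
(δ_res + 1000)/(δ₀ + 1000) = (-60.2 + 1000)/(-38.2 + 1000) = 939.8/961.8 = 0.977126
f = 0.977126^(1/0.0243) = exp(ln(0.977126)/0.0243) = exp(-0.02314/0.0243)
f = exp(-0.9522) = 0.3859

0.386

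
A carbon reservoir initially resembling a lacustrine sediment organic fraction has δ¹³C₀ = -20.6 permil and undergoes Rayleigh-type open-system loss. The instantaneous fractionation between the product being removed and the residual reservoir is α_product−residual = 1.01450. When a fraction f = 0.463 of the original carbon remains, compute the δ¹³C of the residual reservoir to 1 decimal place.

Rayleigh residual: δ_res = (δ₀ + 1000)·f^(α−1) − 1000
α − 1 = 0.01450
f^(α−1) = 0.463^(0.01450) = 0.988897
δ_res = (-20.6 + 1000) × 0.988897 − 1000 = 968.525 − 1000 = -31.47 permil

-31.5 permil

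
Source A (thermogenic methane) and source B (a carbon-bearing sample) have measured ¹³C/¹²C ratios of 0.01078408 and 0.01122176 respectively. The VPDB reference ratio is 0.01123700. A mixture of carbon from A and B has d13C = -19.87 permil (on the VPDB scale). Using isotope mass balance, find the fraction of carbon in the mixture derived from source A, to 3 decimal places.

0.475

δ_A = (0.01078408/0.01123700 − 1)×1000 = (0.959694 − 1)×1000 = -40.306 permil
δ_B = (0.01122176/0.01123700 − 1)×1000 = (0.998644 − 1)×1000 = -1.356 permil
f_A = (δ_mix − δ_B)/(δ_A − δ_B) = (-19.87 − (-1.356))/(-40.306 − (-1.356))
f_A = -18.514 / -38.950 = 0.4753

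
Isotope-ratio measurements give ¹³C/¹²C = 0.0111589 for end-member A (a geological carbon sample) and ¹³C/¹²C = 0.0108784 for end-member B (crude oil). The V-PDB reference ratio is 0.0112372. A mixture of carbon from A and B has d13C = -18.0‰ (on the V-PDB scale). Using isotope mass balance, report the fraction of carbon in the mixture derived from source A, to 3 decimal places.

0.558

δ_A = (0.0111589/0.0112372 − 1)×1000 = (0.993032 − 1)×1000 = -6.968‰
δ_B = (0.0108784/0.0112372 − 1)×1000 = (0.968070 − 1)×1000 = -31.930‰
f_A = (δ_mix − δ_B)/(δ_A − δ_B) = (-18.0 − (-31.930))/(-6.968 − (-31.930))
f_A = 13.930 / 24.962 = 0.5580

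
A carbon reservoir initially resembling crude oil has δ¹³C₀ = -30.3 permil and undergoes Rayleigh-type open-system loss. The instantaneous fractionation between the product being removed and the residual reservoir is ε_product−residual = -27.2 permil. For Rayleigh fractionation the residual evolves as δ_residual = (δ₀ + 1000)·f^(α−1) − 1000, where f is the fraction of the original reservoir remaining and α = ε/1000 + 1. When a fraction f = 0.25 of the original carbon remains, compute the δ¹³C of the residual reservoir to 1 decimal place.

Rayleigh residual: δ_res = (δ₀ + 1000)·f^(α−1) − 1000
α = ε/1000 + 1 = 0.97280, so α − 1 = -0.02720
f^(α−1) = 0.25^(-0.02720) = 1.038427
δ_res = (-30.3 + 1000) × 1.038427 − 1000 = 1006.963 − 1000 = 6.96 permil

7.0 permil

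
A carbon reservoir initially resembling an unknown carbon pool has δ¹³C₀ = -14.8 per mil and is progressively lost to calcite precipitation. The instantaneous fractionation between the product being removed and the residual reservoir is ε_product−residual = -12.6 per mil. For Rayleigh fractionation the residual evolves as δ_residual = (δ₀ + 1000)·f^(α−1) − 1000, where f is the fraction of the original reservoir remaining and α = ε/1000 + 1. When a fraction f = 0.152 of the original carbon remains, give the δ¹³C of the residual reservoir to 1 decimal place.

Rayleigh residual: δ_res = (δ₀ + 1000)·f^(α−1) − 1000
α = ε/1000 + 1 = 0.98740, so α − 1 = -0.01260
f^(α−1) = 0.152^(-0.01260) = 1.024021
δ_res = (-14.8 + 1000) × 1.024021 − 1000 = 1008.865 − 1000 = 8.87 per mil

8.9 per mil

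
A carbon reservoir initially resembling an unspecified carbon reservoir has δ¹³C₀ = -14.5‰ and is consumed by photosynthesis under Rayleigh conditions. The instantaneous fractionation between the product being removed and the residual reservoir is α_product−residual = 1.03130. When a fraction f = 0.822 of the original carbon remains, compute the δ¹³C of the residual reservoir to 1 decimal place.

Rayleigh residual: δ_res = (δ₀ + 1000)·f^(α−1) − 1000
α − 1 = 0.03130
f^(α−1) = 0.822^(0.03130) = 0.993884
δ_res = (-14.5 + 1000) × 0.993884 − 1000 = 979.472 − 1000 = -20.53‰

-20.5‰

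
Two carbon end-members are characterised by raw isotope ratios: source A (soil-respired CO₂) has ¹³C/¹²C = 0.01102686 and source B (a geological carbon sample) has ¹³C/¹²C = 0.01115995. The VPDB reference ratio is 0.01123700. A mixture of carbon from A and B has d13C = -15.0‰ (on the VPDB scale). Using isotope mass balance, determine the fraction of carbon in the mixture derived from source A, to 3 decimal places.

δ_A = (0.01102686/0.01123700 − 1)×1000 = (0.981299 − 1)×1000 = -18.701‰
δ_B = (0.01115995/0.01123700 − 1)×1000 = (0.993143 − 1)×1000 = -6.857‰
f_A = (δ_mix − δ_B)/(δ_A − δ_B) = (-15.0 − (-6.857))/(-18.701 − (-6.857))
f_A = -8.143 / -11.844 = 0.6875

0.688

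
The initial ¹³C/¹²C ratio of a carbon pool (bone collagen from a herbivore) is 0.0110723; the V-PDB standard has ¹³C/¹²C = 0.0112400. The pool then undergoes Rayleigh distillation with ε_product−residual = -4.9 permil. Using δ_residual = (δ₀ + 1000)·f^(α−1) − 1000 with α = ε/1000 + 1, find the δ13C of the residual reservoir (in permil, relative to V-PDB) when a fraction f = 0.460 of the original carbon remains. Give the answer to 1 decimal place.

-11.2 permil

δ₀ = (0.0110723/0.0112400 − 1)×1000 = (0.985080 − 1)×1000 = -14.920 permil
α − 1 = ε/1000 = -0.0049
f^(α−1) = 0.460^(-0.0049) = 1.003812
δ_res = (-14.920 + 1000) × 1.003812 − 1000 = 988.835 − 1000 = -11.16 permil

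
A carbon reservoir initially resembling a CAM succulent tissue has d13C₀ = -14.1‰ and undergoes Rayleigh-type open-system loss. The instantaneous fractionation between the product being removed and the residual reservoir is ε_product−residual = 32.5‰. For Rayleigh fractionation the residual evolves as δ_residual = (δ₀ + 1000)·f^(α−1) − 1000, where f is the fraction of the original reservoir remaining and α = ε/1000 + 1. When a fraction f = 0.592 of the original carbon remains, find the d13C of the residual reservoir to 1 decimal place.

Rayleigh residual: δ_res = (δ₀ + 1000)·f^(α−1) − 1000
α = ε/1000 + 1 = 1.03250, so α − 1 = 0.03250
f^(α−1) = 0.592^(0.03250) = 0.983106
δ_res = (-14.1 + 1000) × 0.983106 − 1000 = 969.244 − 1000 = -30.76‰

-30.8‰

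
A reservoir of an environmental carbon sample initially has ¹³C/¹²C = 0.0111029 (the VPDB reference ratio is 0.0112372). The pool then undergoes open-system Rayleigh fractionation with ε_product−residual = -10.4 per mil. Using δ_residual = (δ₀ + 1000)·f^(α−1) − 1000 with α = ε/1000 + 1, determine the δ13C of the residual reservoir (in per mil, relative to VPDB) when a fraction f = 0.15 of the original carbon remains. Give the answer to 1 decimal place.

δ₀ = (0.0111029/0.0112372 − 1)×1000 = (0.988049 − 1)×1000 = -11.951 per mil
α − 1 = ε/1000 = -0.0104
f^(α−1) = 0.15^(-0.0104) = 1.019926
δ_res = (-11.951 + 1000) × 1.019926 − 1000 = 1007.736 − 1000 = 7.74 per mil

7.7 per mil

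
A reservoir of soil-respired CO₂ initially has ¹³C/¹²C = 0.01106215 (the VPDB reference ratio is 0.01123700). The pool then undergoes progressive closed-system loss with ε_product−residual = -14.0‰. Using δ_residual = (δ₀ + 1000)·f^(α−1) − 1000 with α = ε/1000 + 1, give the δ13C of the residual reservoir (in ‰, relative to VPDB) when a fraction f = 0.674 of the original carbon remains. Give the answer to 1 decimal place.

δ₀ = (0.01106215/0.01123700 − 1)×1000 = (0.984440 − 1)×1000 = -15.560‰
α − 1 = ε/1000 = -0.0140
f^(α−1) = 0.674^(-0.0140) = 1.005539
δ_res = (-15.560 + 1000) × 1.005539 − 1000 = 989.892 − 1000 = -10.11‰

-10.1‰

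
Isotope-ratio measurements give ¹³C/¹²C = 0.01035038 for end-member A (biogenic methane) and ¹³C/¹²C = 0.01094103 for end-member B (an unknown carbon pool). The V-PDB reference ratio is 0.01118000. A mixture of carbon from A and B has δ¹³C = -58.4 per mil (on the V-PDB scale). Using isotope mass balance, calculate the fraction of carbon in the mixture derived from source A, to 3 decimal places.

0.701

δ_A = (0.01035038/0.01118000 − 1)×1000 = (0.925794 − 1)×1000 = -74.206 per mil
δ_B = (0.01094103/0.01118000 − 1)×1000 = (0.978625 − 1)×1000 = -21.375 per mil
f_A = (δ_mix − δ_B)/(δ_A − δ_B) = (-58.4 − (-21.375))/(-74.206 − (-21.375))
f_A = -37.025 / -52.831 = 0.7008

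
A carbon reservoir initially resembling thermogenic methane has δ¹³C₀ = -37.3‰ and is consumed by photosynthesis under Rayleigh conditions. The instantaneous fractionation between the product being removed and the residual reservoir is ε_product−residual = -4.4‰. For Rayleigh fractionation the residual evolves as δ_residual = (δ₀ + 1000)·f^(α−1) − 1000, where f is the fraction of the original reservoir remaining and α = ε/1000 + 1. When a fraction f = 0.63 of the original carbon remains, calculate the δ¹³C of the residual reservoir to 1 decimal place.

Rayleigh residual: δ_res = (δ₀ + 1000)·f^(α−1) − 1000
α = ε/1000 + 1 = 0.99560, so α − 1 = -0.00440
f^(α−1) = 0.63^(-0.00440) = 1.002035
δ_res = (-37.3 + 1000) × 1.002035 − 1000 = 964.659 − 1000 = -35.34‰

-35.3‰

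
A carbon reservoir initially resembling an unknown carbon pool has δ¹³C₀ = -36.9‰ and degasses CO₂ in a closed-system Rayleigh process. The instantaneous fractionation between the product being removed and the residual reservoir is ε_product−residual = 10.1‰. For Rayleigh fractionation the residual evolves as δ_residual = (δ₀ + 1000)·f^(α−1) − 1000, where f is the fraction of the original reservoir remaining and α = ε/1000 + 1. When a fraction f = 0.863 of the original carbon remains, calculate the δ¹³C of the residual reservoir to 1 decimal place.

-38.3‰

Rayleigh residual: δ_res = (δ₀ + 1000)·f^(α−1) − 1000
α = ε/1000 + 1 = 1.01010, so α − 1 = 0.01010
f^(α−1) = 0.863^(0.01010) = 0.998513
δ_res = (-36.9 + 1000) × 0.998513 − 1000 = 961.668 − 1000 = -38.33‰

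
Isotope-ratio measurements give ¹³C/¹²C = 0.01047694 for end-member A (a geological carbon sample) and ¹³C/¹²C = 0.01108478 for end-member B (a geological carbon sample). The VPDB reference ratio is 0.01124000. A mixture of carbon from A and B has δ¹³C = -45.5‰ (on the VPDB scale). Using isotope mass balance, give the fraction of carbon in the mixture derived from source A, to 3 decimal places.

0.586

δ_A = (0.01047694/0.01124000 − 1)×1000 = (0.932112 − 1)×1000 = -67.888‰
δ_B = (0.01108478/0.01124000 − 1)×1000 = (0.986190 − 1)×1000 = -13.810‰
f_A = (δ_mix − δ_B)/(δ_A − δ_B) = (-45.5 − (-13.810))/(-67.888 − (-13.810))
f_A = -31.690 / -54.078 = 0.5860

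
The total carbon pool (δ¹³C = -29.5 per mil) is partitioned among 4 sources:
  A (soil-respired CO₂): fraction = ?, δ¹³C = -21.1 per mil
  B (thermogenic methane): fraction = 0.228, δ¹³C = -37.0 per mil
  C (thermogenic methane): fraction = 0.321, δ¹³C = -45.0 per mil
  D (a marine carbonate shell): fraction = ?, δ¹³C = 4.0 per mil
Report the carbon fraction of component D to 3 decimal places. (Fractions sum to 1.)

Let f_D and f_A be the unknown fractions; fractions sum to 1 so f_D + f_A = 0.451.
Mass balance: Σ fᵢ·δᵢ = δ_bulk ⇒ f_D·(4.0) + f_A·(-21.1) = -29.5 − (-22.881) = -6.619
Substitute f_A = 0.451 − f_D:
f_D·(4.0 − -21.1) = -6.619 − 0.451×(-21.1) = 2.897
f_D = 2.897 / 25.1 = 0.1154

0.115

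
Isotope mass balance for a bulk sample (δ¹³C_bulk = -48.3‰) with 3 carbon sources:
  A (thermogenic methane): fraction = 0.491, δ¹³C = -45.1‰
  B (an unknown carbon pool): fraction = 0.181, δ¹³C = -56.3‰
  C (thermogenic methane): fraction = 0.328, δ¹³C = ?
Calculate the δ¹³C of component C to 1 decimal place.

-48.7‰

Isotope mass balance: δ_bulk = Σ fᵢ·δᵢ.
-48.3 = 0.491×(-45.1) + 0.181×(-56.3) + 0.328×δ_C
0.328·δ_C = -48.3 − (-32.334) = -15.966
δ_C = -15.966 / 0.328 = -48.68‰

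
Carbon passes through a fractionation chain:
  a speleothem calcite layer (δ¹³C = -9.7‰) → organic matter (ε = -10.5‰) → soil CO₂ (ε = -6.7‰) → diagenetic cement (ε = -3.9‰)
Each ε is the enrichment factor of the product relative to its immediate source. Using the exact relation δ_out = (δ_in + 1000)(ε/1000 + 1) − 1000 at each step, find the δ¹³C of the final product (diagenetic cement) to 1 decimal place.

-30.5‰

step 1: δ = (-9.70 + 1000)·(-10.5/1000 + 1) − 1000 = -20.10‰
step 2: δ = (-20.10 + 1000)·(-6.7/1000 + 1) − 1000 = -26.66‰
step 3: δ = (-26.66 + 1000)·(-3.9/1000 + 1) − 1000 = -30.46‰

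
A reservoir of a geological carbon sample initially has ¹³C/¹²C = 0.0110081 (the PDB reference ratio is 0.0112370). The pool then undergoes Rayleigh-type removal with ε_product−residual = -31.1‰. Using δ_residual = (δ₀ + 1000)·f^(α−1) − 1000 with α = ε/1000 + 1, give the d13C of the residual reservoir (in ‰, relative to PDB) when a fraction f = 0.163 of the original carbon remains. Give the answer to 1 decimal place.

36.5‰

δ₀ = (0.0110081/0.0112370 − 1)×1000 = (0.979630 − 1)×1000 = -20.370‰
α − 1 = ε/1000 = -0.0311
f^(α−1) = 0.163^(-0.0311) = 1.058037
δ_res = (-20.370 + 1000) × 1.058037 − 1000 = 1036.485 − 1000 = 36.48‰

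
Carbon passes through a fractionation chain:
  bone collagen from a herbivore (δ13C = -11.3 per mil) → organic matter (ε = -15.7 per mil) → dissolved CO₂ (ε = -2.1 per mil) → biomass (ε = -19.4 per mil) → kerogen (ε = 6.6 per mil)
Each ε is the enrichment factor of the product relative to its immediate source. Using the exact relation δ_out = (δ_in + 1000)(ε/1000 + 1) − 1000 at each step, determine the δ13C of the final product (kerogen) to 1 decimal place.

-41.4 per mil

step 1: δ = (-11.30 + 1000)·(-15.7/1000 + 1) − 1000 = -26.82 per mil
step 2: δ = (-26.82 + 1000)·(-2.1/1000 + 1) − 1000 = -28.87 per mil
step 3: δ = (-28.87 + 1000)·(-19.4/1000 + 1) − 1000 = -47.71 per mil
step 4: δ = (-47.71 + 1000)·(6.6/1000 + 1) − 1000 = -41.42 per mil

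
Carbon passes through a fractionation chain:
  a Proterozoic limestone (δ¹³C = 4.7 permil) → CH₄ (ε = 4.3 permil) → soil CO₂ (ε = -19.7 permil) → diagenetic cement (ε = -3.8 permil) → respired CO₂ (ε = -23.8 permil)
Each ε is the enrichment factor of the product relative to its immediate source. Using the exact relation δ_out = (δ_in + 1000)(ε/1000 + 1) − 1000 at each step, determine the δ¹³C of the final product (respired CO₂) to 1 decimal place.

step 1: δ = (4.70 + 1000)·(4.3/1000 + 1) − 1000 = 9.02 permil
step 2: δ = (9.02 + 1000)·(-19.7/1000 + 1) − 1000 = -10.86 permil
step 3: δ = (-10.86 + 1000)·(-3.8/1000 + 1) − 1000 = -14.62 permil
step 4: δ = (-14.62 + 1000)·(-23.8/1000 + 1) − 1000 = -38.07 permil

-38.1 permil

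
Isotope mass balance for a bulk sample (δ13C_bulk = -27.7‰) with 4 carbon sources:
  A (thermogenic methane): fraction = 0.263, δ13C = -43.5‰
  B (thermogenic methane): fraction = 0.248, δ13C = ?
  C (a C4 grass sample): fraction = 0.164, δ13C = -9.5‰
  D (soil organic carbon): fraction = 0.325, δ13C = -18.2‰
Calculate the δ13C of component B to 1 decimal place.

-35.4‰

Isotope mass balance: δ_bulk = Σ fᵢ·δᵢ.
-27.7 = 0.263×(-43.5) + 0.248×δ_B + 0.164×(-9.5) + 0.325×(-18.2)
0.248·δ_B = -27.7 − (-18.913) = -8.787
δ_B = -8.787 / 0.248 = -35.43‰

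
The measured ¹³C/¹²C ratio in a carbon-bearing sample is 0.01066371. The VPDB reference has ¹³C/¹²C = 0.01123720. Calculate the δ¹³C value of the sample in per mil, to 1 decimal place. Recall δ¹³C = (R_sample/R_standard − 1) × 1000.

-51.0 per mil

δ¹³C = (R_sample / R_standard − 1) × 1000
R_sample / R_standard = 0.01066371 / 0.01123720 = 0.948965
δ¹³C = (0.948965 − 1) × 1000 = -51.03 per mil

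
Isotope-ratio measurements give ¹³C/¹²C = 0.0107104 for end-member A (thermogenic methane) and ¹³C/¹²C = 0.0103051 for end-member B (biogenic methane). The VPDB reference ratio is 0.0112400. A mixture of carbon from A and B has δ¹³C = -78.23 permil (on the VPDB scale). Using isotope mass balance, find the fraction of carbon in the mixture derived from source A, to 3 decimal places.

0.137

δ_A = (0.0107104/0.0112400 − 1)×1000 = (0.952883 − 1)×1000 = -47.117 permil
δ_B = (0.0103051/0.0112400 − 1)×1000 = (0.916824 − 1)×1000 = -83.176 permil
f_A = (δ_mix − δ_B)/(δ_A − δ_B) = (-78.23 − (-83.176))/(-47.117 − (-83.176))
f_A = 4.946 / 36.059 = 0.1372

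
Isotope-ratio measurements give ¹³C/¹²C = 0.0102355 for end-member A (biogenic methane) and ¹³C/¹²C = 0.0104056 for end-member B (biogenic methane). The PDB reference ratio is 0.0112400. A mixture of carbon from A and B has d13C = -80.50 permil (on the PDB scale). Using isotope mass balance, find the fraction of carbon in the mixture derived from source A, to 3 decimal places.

δ_A = (0.0102355/0.0112400 − 1)×1000 = (0.910632 − 1)×1000 = -89.368 permil
δ_B = (0.0104056/0.0112400 − 1)×1000 = (0.925765 − 1)×1000 = -74.235 permil
f_A = (δ_mix − δ_B)/(δ_A − δ_B) = (-80.50 − (-74.235))/(-89.368 − (-74.235))
f_A = -6.265 / -15.133 = 0.4140

0.414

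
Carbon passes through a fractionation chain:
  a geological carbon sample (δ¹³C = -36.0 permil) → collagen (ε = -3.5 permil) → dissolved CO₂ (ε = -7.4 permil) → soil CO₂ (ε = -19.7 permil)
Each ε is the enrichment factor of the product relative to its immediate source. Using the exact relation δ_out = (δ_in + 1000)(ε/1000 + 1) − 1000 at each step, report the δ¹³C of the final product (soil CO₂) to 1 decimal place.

step 1: δ = (-36.00 + 1000)·(-3.5/1000 + 1) − 1000 = -39.37 permil
step 2: δ = (-39.37 + 1000)·(-7.4/1000 + 1) − 1000 = -46.48 permil
step 3: δ = (-46.48 + 1000)·(-19.7/1000 + 1) − 1000 = -65.27 permil

-65.3 permil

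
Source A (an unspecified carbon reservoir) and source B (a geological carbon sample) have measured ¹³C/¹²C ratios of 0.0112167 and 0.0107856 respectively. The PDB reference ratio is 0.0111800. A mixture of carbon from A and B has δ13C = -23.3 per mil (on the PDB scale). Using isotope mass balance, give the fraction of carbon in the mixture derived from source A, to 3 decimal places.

δ_A = (0.0112167/0.0111800 − 1)×1000 = (1.003283 − 1)×1000 = 3.283 per mil
δ_B = (0.0107856/0.0111800 − 1)×1000 = (0.964723 − 1)×1000 = -35.277 per mil
f_A = (δ_mix − δ_B)/(δ_A − δ_B) = (-23.3 − (-35.277))/(3.283 − (-35.277))
f_A = 11.977 / 38.560 = 0.3106

0.311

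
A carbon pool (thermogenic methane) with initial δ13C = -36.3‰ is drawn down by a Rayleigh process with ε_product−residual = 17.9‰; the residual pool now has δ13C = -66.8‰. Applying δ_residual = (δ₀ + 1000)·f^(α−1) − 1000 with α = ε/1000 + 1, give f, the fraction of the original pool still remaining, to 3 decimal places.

0.166

α − 1 = ε/1000 = 0.0179
(δ_res + 1000)/(δ₀ + 1000) = (-66.8 + 1000)/(-36.3 + 1000) = 933.2/963.7 = 0.968351
f = 0.968351^(1/0.0179) = exp(ln(0.968351)/0.0179) = exp(-0.03216/0.0179)
f = exp(-1.7967) = 0.1658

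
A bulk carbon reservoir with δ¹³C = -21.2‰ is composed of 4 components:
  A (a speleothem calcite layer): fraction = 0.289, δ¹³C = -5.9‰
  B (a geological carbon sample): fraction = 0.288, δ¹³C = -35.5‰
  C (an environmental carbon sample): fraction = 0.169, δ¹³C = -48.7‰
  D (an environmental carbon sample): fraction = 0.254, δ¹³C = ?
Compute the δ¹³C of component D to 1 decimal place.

-4.1‰

Isotope mass balance: δ_bulk = Σ fᵢ·δᵢ.
-21.2 = 0.289×(-5.9) + 0.288×(-35.5) + 0.169×(-48.7) + 0.254×δ_D
0.254·δ_D = -21.2 − (-20.159) = -1.041
δ_D = -1.041 / 0.254 = -4.10‰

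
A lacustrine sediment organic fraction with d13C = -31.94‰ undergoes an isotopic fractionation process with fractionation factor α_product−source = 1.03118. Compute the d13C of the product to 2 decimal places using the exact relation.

-1.76‰

δ_product = (δ_source + 1000)·α − 1000
δ_product = (-31.94 + 1000) × 1.03118 − 1000
δ_product = 998.244 − 1000 = -1.756‰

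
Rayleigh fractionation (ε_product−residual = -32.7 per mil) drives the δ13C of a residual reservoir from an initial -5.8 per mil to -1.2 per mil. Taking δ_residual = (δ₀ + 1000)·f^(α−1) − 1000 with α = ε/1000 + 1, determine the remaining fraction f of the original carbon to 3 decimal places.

α − 1 = ε/1000 = -0.0327
(δ_res + 1000)/(δ₀ + 1000) = (-1.2 + 1000)/(-5.8 + 1000) = 998.8/994.2 = 1.004627
f = 1.004627^(1/-0.0327) = exp(ln(1.004627)/-0.0327) = exp(0.00462/-0.0327)
f = exp(-0.1412) = 0.8683

0.868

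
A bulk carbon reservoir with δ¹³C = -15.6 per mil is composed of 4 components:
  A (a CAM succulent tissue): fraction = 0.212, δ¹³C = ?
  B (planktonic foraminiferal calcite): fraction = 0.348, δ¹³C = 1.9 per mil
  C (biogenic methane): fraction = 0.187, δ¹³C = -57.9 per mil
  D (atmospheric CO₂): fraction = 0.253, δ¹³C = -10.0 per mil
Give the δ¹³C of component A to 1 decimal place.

-13.7 per mil

Isotope mass balance: δ_bulk = Σ fᵢ·δᵢ.
-15.6 = 0.212×δ_A + 0.348×(1.9) + 0.187×(-57.9) + 0.253×(-10.0)
0.212·δ_A = -15.6 − (-12.696) = -2.904
δ_A = -2.904 / 0.212 = -13.70 per mil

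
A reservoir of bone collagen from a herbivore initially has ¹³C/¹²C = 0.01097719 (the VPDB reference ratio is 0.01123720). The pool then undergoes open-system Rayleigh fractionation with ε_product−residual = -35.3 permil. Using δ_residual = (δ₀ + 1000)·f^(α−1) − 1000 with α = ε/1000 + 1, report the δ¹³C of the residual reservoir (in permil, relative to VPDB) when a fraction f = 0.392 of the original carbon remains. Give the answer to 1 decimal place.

9.7 permil

δ₀ = (0.01097719/0.01123720 − 1)×1000 = (0.976862 − 1)×1000 = -23.138 permil
α − 1 = ε/1000 = -0.0353
f^(α−1) = 0.392^(-0.0353) = 1.033611
δ_res = (-23.138 + 1000) × 1.033611 − 1000 = 1009.695 − 1000 = 9.69 permil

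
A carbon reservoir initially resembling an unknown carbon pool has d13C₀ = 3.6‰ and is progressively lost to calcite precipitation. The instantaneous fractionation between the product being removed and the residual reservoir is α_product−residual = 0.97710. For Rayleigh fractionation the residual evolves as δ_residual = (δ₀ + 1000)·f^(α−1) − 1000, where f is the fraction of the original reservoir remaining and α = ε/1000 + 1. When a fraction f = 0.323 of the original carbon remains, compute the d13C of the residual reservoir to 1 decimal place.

Rayleigh residual: δ_res = (δ₀ + 1000)·f^(α−1) − 1000
α − 1 = -0.02290
f^(α−1) = 0.323^(-0.02290) = 1.026217
δ_res = (3.6 + 1000) × 1.026217 − 1000 = 1029.912 − 1000 = 29.91‰

29.9‰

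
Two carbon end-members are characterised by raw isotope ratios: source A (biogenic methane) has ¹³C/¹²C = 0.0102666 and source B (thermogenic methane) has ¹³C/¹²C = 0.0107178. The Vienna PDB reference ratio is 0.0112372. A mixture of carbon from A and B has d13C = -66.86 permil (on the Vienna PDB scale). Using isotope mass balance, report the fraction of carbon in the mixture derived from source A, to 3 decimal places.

δ_A = (0.0102666/0.0112372 − 1)×1000 = (0.913626 − 1)×1000 = -86.374 permil
δ_B = (0.0107178/0.0112372 − 1)×1000 = (0.953779 − 1)×1000 = -46.221 permil
f_A = (δ_mix − δ_B)/(δ_A − δ_B) = (-66.86 − (-46.221))/(-86.374 − (-46.221))
f_A = -20.639 / -40.152 = 0.5140

0.514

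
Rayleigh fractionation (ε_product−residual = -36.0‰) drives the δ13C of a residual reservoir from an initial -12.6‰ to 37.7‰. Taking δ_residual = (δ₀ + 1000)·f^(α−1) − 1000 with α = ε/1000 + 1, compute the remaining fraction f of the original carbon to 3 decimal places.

0.252

α − 1 = ε/1000 = -0.0360
(δ_res + 1000)/(δ₀ + 1000) = (37.7 + 1000)/(-12.6 + 1000) = 1037.7/987.4 = 1.050942
f = 1.050942^(1/-0.0360) = exp(ln(1.050942)/-0.0360) = exp(0.04969/-0.0360)
f = exp(-1.3802) = 0.2515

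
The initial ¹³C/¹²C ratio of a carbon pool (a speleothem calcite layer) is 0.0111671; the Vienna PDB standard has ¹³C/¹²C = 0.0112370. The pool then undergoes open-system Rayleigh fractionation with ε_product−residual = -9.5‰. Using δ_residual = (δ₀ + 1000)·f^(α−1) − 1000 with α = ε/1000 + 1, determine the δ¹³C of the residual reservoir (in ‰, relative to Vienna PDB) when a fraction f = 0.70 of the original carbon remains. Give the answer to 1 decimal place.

-2.8‰

δ₀ = (0.0111671/0.0112370 − 1)×1000 = (0.993779 − 1)×1000 = -6.221‰
α − 1 = ε/1000 = -0.0095
f^(α−1) = 0.70^(-0.0095) = 1.003394
δ_res = (-6.221 + 1000) × 1.003394 − 1000 = 997.153 − 1000 = -2.85‰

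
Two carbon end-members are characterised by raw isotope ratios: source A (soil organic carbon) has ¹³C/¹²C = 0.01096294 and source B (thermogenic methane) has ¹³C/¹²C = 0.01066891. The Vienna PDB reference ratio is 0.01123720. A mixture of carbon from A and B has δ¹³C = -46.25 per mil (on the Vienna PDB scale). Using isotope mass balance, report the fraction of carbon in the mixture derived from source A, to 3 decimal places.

δ_A = (0.01096294/0.01123720 − 1)×1000 = (0.975594 − 1)×1000 = -24.406 per mil
δ_B = (0.01066891/0.01123720 − 1)×1000 = (0.949428 − 1)×1000 = -50.572 per mil
f_A = (δ_mix − δ_B)/(δ_A − δ_B) = (-46.25 − (-50.572))/(-24.406 − (-50.572))
f_A = 4.322 / 26.166 = 0.1652

0.165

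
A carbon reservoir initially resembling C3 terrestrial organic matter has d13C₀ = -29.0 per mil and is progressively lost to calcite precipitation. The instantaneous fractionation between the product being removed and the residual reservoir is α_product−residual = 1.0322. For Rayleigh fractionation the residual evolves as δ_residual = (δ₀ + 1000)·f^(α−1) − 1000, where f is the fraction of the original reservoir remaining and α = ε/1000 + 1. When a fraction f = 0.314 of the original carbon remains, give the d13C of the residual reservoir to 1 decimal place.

Rayleigh residual: δ_res = (δ₀ + 1000)·f^(α−1) − 1000
α − 1 = 0.03220
f^(α−1) = 0.314^(0.03220) = 0.963388
δ_res = (-29.0 + 1000) × 0.963388 − 1000 = 935.450 − 1000 = -64.55 per mil

-64.6 per mil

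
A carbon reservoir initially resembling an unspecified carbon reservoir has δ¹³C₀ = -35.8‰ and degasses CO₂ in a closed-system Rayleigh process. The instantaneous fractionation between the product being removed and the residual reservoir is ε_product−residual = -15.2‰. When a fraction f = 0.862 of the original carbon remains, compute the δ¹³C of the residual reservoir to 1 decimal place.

-33.6‰

Rayleigh residual: δ_res = (δ₀ + 1000)·f^(α−1) − 1000
α = ε/1000 + 1 = 0.98480, so α − 1 = -0.01520
f^(α−1) = 0.862^(-0.01520) = 1.002260
δ_res = (-35.8 + 1000) × 1.002260 − 1000 = 966.379 − 1000 = -33.62‰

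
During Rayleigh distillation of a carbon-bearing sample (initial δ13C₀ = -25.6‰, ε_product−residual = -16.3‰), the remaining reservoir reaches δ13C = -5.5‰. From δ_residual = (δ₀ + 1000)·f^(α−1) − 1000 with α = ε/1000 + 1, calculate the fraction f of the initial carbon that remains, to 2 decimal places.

0.29

α − 1 = ε/1000 = -0.0163
(δ_res + 1000)/(δ₀ + 1000) = (-5.5 + 1000)/(-25.6 + 1000) = 994.5/974.4 = 1.020628
f = 1.020628^(1/-0.0163) = exp(ln(1.020628)/-0.0163) = exp(0.02042/-0.0163)
f = exp(-1.2527) = 0.2857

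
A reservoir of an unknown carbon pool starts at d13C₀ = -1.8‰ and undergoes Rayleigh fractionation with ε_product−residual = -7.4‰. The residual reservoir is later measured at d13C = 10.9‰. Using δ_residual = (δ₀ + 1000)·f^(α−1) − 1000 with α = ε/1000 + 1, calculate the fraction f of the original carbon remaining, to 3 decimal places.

α − 1 = ε/1000 = -0.0074
(δ_res + 1000)/(δ₀ + 1000) = (10.9 + 1000)/(-1.8 + 1000) = 1010.9/998.2 = 1.012723
f = 1.012723^(1/-0.0074) = exp(ln(1.012723)/-0.0074) = exp(0.01264/-0.0074)
f = exp(-1.7085) = 0.1811

0.181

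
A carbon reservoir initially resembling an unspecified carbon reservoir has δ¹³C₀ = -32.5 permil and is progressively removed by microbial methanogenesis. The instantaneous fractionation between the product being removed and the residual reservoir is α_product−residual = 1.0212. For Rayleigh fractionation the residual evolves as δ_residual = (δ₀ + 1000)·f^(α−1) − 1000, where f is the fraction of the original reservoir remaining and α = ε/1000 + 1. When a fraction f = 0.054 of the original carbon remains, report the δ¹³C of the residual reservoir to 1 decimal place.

-90.6 permil

Rayleigh residual: δ_res = (δ₀ + 1000)·f^(α−1) − 1000
α − 1 = 0.02120
f^(α−1) = 0.054^(0.02120) = 0.939998
δ_res = (-32.5 + 1000) × 0.939998 − 1000 = 909.448 − 1000 = -90.55 permil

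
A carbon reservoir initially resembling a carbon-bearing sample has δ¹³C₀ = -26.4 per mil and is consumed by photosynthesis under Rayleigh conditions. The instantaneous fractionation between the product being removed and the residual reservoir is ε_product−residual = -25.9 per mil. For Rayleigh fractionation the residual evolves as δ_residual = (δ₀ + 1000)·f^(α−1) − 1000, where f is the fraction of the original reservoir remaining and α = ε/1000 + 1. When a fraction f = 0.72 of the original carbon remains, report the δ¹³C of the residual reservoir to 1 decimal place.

-18.1 per mil

Rayleigh residual: δ_res = (δ₀ + 1000)·f^(α−1) − 1000
α = ε/1000 + 1 = 0.97410, so α − 1 = -0.02590
f^(α−1) = 0.72^(-0.02590) = 1.008545
δ_res = (-26.4 + 1000) × 1.008545 − 1000 = 981.919 − 1000 = -18.08 per mil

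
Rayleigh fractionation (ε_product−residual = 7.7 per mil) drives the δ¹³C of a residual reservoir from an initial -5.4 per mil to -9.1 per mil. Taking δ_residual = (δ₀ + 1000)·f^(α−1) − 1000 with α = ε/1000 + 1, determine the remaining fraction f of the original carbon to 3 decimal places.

α − 1 = ε/1000 = 0.0077
(δ_res + 1000)/(δ₀ + 1000) = (-9.1 + 1000)/(-5.4 + 1000) = 990.9/994.6 = 0.996280
f = 0.996280^(1/0.0077) = exp(ln(0.996280)/0.0077) = exp(-0.00373/0.0077)
f = exp(-0.4840) = 0.6163

0.616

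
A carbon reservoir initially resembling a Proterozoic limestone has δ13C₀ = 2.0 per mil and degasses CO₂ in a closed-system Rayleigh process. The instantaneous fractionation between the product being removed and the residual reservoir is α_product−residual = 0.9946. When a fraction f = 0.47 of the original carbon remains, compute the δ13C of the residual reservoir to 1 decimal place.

Rayleigh residual: δ_res = (δ₀ + 1000)·f^(α−1) − 1000
α − 1 = -0.00540
f^(α−1) = 0.47^(-0.00540) = 1.004085
δ_res = (2.0 + 1000) × 1.004085 − 1000 = 1006.094 − 1000 = 6.09 per mil

6.1 per mil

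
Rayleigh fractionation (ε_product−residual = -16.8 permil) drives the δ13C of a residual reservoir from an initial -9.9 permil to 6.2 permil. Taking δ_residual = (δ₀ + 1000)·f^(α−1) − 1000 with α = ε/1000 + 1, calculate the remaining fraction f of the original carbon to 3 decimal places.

0.383

α − 1 = ε/1000 = -0.0168
(δ_res + 1000)/(δ₀ + 1000) = (6.2 + 1000)/(-9.9 + 1000) = 1006.2/990.1 = 1.016261
f = 1.016261^(1/-0.0168) = exp(ln(1.016261)/-0.0168) = exp(0.01613/-0.0168)
f = exp(-0.9601) = 0.3828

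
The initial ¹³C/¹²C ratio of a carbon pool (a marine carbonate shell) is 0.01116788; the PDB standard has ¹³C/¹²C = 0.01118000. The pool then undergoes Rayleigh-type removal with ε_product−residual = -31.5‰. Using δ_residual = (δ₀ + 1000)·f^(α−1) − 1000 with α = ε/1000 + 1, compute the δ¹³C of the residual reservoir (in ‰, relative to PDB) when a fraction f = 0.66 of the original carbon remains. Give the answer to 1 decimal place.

δ₀ = (0.01116788/0.01118000 − 1)×1000 = (0.998916 − 1)×1000 = -1.084‰
α − 1 = ε/1000 = -0.0315
f^(α−1) = 0.66^(-0.0315) = 1.013175
δ_res = (-1.084 + 1000) × 1.013175 − 1000 = 1012.076 − 1000 = 12.08‰

12.1‰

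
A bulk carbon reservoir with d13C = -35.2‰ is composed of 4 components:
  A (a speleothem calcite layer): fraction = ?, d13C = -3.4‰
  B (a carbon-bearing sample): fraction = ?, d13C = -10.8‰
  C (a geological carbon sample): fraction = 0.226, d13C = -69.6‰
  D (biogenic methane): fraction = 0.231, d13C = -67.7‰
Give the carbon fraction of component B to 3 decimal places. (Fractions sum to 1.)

Let f_B and f_A be the unknown fractions; fractions sum to 1 so f_B + f_A = 0.543.
Mass balance: Σ fᵢ·δᵢ = δ_bulk ⇒ f_B·(-10.8) + f_A·(-3.4) = -35.2 − (-31.368) = -3.832
Substitute f_A = 0.543 − f_B:
f_B·(-10.8 − -3.4) = -3.832 − 0.543×(-3.4) = -1.986
f_B = -1.986 / -7.4 = 0.2683

0.268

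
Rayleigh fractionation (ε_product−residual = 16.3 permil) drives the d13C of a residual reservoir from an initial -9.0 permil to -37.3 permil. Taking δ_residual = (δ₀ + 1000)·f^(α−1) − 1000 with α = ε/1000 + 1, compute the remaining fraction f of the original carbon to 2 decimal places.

0.17

α − 1 = ε/1000 = 0.0163
(δ_res + 1000)/(δ₀ + 1000) = (-37.3 + 1000)/(-9.0 + 1000) = 962.7/991.0 = 0.971443
f = 0.971443^(1/0.0163) = exp(ln(0.971443)/0.0163) = exp(-0.02897/0.0163)
f = exp(-1.7775) = 0.1691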